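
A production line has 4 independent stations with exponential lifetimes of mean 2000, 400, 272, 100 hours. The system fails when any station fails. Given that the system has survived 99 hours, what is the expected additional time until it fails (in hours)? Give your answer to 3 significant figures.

First-failure rate Σλ = 1/2000 + 1/400 + 1/272 + 1/100 = 0.0166765.
By memorylessness the expected residual is 1/Σλ = 59.9647 hours, regardless of the 99 already elapsed.

60.0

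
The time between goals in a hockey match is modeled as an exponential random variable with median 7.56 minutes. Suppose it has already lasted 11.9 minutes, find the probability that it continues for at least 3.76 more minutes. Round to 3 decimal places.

For an exponential, median = ln(2)/λ, so λ = ln 2 / 7.56 = 0.0916861 per minute.
The exponential is memoryless, so the remaining time is again Exp(λ): the condition X > 11.9 is irrelevant.
P(X > 3.76) = e^(−0.34474) ≈ 0.708.

0.708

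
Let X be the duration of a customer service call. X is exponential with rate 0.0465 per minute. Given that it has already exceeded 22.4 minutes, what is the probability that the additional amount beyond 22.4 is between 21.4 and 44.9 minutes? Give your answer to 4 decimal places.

Memoryless: the residual past 22.4 is again Exp(λ).
P(21.4 < residual < 44.9) = e^(−λ·21.4) − e^(−λ·44.9) = 0.36969 − 0.12395 ≈ 0.2457.

0.2457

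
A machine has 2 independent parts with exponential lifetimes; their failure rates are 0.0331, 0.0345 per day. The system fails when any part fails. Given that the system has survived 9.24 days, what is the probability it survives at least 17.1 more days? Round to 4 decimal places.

0.3148

Time to first failure ~ Exp(Σλ) with Σλ = 0.0676.
By memorylessness, P(T > 9.24+17.1 | T > 9.24) = P(T > 17.1) = e^(−0.0676·17.1) ≈ 0.3148.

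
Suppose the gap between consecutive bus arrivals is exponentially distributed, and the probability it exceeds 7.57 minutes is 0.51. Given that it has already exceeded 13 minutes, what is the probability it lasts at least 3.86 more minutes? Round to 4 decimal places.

0.7094

From e^(−λ·7.57) = 0.51, λ = −ln(0.51)/7.57 = 0.0889491.
Memoryless: P(X > 13+3.86 | X > 13) = P(X > 3.86) = e^(−0.0889491·3.86) ≈ 0.7094.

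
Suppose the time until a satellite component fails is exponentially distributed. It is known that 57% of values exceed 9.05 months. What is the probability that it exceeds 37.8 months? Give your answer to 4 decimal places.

e^(−λ·9.05) = 0.57 ⇒ λ = −ln(0.57)/9.05 = 0.0621126.
P(X > 37.8) = e^(−0.0621126·37.8) = e^(−2.3479) ≈ 0.0956.

0.0956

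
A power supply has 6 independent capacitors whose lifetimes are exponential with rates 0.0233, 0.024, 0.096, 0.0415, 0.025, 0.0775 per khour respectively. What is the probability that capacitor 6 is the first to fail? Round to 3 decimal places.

0.270

The time to first failure is exponential with rate Σλ = 0.0233 + 0.024 + 0.096 + 0.0415 + 0.025 + 0.0775 = 0.2873.
P(capacitor 6 first) = λ_6/Σλ = 0.0775/0.2873 ≈ 0.270.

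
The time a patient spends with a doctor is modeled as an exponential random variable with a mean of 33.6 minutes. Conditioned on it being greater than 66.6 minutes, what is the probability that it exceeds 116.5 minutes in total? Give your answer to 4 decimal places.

The rate is λ = 1/33.6 = 0.0297619 per minute.
The exponential is memoryless, so the remaining time is again Exp(λ): the condition X > 66.6 is irrelevant.
P(X > 49.9) = e^(−1.4851) ≈ 0.2265.

0.2265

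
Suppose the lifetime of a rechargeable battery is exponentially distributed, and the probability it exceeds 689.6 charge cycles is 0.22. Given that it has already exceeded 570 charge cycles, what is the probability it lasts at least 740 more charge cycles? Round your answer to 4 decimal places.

0.1970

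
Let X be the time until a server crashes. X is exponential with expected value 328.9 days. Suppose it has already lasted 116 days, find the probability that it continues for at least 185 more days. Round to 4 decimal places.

0.5698

The rate is λ = 1/328.9 = 0.00304044 per day.
The exponential is memoryless, so the remaining time is again Exp(λ): the condition X > 116 is irrelevant.
P(X > 185) = e^(−0.56248) ≈ 0.5698.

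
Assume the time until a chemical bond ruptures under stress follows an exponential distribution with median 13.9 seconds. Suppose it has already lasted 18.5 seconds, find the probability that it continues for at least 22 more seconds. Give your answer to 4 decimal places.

0.3338

For an exponential, median = ln(2)/λ, so λ = ln 2 / 13.9 = 0.0498667 per second.
By the memoryless property, P(X > 18.5+22 | X > 18.5) = P(X > 22).
P(X > 22) = e^(−1.0971) ≈ 0.3338.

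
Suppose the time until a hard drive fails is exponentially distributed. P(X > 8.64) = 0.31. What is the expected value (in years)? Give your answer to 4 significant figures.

e^(−λ·8.64) = 0.31 ⇒ λ = −ln(0.31)/8.64 = 0.135554.
Mean = 1/λ = 7.37716 years.

7.377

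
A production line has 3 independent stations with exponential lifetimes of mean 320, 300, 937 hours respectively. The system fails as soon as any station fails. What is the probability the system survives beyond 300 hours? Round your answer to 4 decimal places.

The first failure time is exponential with rate Σλ_i = 1/320 + 1/300 + 1/937 = 0.00752557 per hour.
P(min > 300) = e^(−0.00752557·300) = e^(−2.2577) ≈ 0.1046.

0.1046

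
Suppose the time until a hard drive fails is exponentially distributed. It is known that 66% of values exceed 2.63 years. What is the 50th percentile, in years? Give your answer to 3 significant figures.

4.39

e^(−λ·2.63) = 0.66 ⇒ λ = −ln(0.66)/2.63 = 0.157991.
50th percentile: 1 − e^(−λt) = 0.5, t = −ln(0.5)/λ = 4.38727 years.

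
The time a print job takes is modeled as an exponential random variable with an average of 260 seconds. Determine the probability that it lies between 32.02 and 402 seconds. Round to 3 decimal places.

The rate is λ = 1/260 = 0.00384615 per second.
P(32.02 < X < 402) = e^(−λ·32.02) − e^(−λ·402) = 0.88413 − 0.21307 ≈ 0.671.

0.671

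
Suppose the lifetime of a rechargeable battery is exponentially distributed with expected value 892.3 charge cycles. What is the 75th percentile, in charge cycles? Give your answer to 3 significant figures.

The rate is λ = 1/892.3 = 0.0011207 per charge cycle.
Set 1 − e^(−λt) = 0.75, so t = −ln(0.25)/λ = 1.3863/0.0011207 ≈ 1236.99 charge cycles.

1240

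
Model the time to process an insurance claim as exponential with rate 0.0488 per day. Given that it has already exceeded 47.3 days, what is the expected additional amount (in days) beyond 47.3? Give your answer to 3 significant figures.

By memorylessness, the remaining amount past any threshold is again Exp(λ) with mean 1/λ = 20.4918 days.

20.5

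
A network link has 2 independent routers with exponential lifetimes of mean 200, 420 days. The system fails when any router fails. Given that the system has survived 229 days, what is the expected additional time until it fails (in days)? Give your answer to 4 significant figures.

135.5

First-failure rate Σλ = 1/200 + 1/420 = 0.00738095.
By memorylessness the expected residual is 1/Σλ = 135.484 days, regardless of the 229 already elapsed.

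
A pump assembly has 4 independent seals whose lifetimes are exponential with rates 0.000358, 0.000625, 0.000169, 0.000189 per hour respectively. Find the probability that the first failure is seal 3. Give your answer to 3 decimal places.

0.126

The time to first failure is exponential with rate Σλ = 0.000358 + 0.000625 + 0.000169 + 0.000189 = 0.001341.
P(seal 3 first) = λ_3/Σλ = 0.000169/0.001341 ≈ 0.126.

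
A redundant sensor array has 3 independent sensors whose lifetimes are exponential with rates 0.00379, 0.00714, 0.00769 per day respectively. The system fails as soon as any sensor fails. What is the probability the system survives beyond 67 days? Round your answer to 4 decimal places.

0.2872

The time to first failure is exponential with rate Σλ = 0.00379 + 0.00714 + 0.00769 = 0.01862.
P(min > 67) = e^(−0.01862·67) = e^(−1.2475) ≈ 0.2872.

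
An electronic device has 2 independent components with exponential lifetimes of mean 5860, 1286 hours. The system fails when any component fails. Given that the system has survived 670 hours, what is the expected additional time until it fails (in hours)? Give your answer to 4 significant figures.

First-failure rate Σλ = 1/5860 + 1/1286 = 0.000948253.
By memorylessness the expected residual is 1/Σλ = 1054.57 hours, regardless of the 670 already elapsed.

1055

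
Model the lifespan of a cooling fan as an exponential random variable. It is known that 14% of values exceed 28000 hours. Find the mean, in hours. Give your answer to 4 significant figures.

14240

e^(−λ·28000) = 0.14 ⇒ λ = −ln(0.14)/28000 = 0.0000702183.
Mean = 1/λ = 14241.3 hours.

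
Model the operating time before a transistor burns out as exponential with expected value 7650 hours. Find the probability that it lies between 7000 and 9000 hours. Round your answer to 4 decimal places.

0.0921

The rate is λ = 1/7650 = 0.000130719 per hour.
P(7000 < X < 9000) = e^(−λ·7000) − e^(−λ·9000) = 0.40050 − 0.30837 ≈ 0.0921.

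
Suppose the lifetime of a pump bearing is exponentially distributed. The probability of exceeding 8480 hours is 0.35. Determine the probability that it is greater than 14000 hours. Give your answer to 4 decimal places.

0.1767

e^(−λ·8480) = 0.35 ⇒ λ = −ln(0.35)/8480 = 0.0001238.
P(X > 14000) = e^(−0.0001238·14000) = e^(−1.7332) ≈ 0.1767.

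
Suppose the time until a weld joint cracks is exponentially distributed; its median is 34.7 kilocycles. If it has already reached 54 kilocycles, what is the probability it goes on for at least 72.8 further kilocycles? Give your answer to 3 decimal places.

0.234

For an exponential, median = ln(2)/λ, so λ = ln 2 / 34.7 = 0.0199754 per kilocycle.
The exponential is memoryless, so the remaining time is again Exp(λ): the condition X > 54 is irrelevant.
P(X > 72.8) = e^(−1.4542) ≈ 0.234.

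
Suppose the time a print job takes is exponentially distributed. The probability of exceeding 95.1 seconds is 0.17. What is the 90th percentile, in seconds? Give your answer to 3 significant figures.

124

e^(−λ·95.1) = 0.17 ⇒ λ = −ln(0.17)/95.1 = 0.0186326.
90th percentile: 1 − e^(−λt) = 0.9, t = −ln(0.1)/λ = 123.579 seconds.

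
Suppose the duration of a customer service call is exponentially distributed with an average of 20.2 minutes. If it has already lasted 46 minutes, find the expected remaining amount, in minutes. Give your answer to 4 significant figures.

20.20

The rate is λ = 1/20.2 = 0.049505 per minute.
By memorylessness, the remaining amount past any threshold is again Exp(λ) with mean 1/λ = 20.2 minutes.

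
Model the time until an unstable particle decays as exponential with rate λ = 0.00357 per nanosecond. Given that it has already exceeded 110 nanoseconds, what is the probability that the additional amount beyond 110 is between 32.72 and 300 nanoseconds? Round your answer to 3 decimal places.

Memoryless: the residual past 110 is again Exp(λ).
P(32.72 < residual < 300) = e^(−λ·32.72) − e^(−λ·300) = 0.88975 − 0.34267 ≈ 0.547.

0.547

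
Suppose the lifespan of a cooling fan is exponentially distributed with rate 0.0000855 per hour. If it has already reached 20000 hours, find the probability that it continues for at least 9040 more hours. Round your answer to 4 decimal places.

0.4617

P(X > s+t | X > s) = e^(−λ(s+t))/e^(−λs) = e^(−λt), independent of s = 20000.
P(X > 9040) = e^(−0.77292) ≈ 0.4617.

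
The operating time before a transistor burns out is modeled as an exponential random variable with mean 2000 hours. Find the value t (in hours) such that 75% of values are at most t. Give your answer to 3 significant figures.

The rate is λ = 1/2000 = 0.0005 per hour.
Set 1 − e^(−λt) = 0.75, so t = −ln(0.25)/λ = 1.3863/0.0005 ≈ 2772.59 hours.

2770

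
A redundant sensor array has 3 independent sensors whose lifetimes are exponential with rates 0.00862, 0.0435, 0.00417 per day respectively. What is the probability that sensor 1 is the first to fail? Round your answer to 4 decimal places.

The time to first failure is exponential with rate Σλ = 0.00862 + 0.0435 + 0.00417 = 0.05629.
P(sensor 1 first) = λ_1/Σλ = 0.00862/0.05629 ≈ 0.1531.

0.1531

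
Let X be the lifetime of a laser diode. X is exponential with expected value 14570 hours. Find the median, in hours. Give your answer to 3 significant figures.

10100

The rate is λ = 1/14570 = 0.0000686342 per hour.
Set 1 − e^(−λt) = 0.5, so t = −ln(0.5)/λ = 0.69315/0.0000686342 ≈ 10099.2 hours.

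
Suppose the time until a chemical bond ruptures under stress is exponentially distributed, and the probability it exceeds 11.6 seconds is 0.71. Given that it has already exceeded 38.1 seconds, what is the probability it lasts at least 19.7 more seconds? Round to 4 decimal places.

From e^(−λ·11.6) = 0.71, λ = −ln(0.71)/11.6 = 0.029525.
Memoryless: P(X > 38.1+19.7 | X > 38.1) = P(X > 19.7) = e^(−0.029525·19.7) ≈ 0.5590.

0.5590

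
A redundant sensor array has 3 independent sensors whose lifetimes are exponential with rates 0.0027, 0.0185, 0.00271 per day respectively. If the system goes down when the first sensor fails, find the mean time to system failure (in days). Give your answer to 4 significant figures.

The time to first failure is exponential with rate Σλ = 0.0027 + 0.0185 + 0.00271 = 0.02391.
E[min] = 1/Σλ = 1/0.02391 = 41.8235 days.

41.82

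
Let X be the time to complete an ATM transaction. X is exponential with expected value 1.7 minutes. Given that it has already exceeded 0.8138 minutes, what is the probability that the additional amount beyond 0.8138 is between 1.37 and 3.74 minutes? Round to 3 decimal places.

0.336

The rate is λ = 1/1.7 = 0.588235 per minute.
Memoryless: the residual past 0.8138 is again Exp(λ).
P(1.37 < residual < 3.74) = e^(−λ·1.37) − e^(−λ·3.74) = 0.44669 − 0.11080 ≈ 0.336.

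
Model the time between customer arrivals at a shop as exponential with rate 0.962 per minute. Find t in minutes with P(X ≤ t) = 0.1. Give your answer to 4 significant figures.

0.1095

Set 1 − e^(−λt) = 0.1, so t = −ln(0.9)/λ = 0.10536/0.962 ≈ 0.109522 minutes.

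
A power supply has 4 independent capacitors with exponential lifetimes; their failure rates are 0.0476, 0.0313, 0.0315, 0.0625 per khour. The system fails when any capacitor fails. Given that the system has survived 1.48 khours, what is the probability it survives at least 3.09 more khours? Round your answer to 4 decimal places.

0.5861

Time to first failure ~ Exp(Σλ) with Σλ = 0.1729.
By memorylessness, P(T > 1.48+3.09 | T > 1.48) = P(T > 3.09) = e^(−0.1729·3.09) ≈ 0.5861.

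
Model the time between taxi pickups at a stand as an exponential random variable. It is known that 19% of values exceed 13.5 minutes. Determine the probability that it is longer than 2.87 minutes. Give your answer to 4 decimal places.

0.7025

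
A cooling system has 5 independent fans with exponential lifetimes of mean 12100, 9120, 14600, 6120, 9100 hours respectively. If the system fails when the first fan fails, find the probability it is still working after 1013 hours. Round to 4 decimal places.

The first failure time is exponential with rate Σλ_i = 1/12100 + 1/9120 + 1/14600 + 1/6120 + 1/9100 = 0.000534076 per hour.
P(min > 1013) = e^(−0.000534076·1013) = e^(−0.54102) ≈ 0.5822.

0.5822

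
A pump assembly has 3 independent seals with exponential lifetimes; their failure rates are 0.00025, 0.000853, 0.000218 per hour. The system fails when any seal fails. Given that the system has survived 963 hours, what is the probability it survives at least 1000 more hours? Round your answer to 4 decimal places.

0.2669

Time to first failure ~ Exp(Σλ) with Σλ = 0.001321.
By memorylessness, P(T > 963+1000 | T > 963) = P(T > 1000) = e^(−0.001321·1000) ≈ 0.2669.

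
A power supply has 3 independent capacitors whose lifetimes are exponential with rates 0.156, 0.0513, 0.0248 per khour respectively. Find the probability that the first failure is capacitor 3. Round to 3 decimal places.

The time to first failure is exponential with rate Σλ = 0.156 + 0.0513 + 0.0248 = 0.2321.
P(capacitor 3 first) = λ_3/Σλ = 0.0248/0.2321 ≈ 0.107.

0.107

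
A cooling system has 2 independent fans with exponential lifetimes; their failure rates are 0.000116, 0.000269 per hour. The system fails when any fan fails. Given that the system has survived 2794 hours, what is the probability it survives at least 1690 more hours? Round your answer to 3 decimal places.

0.522

Time to first failure ~ Exp(Σλ) with Σλ = 0.000385.
By memorylessness, P(T > 2794+1690 | T > 2794) = P(T > 1690) = e^(−0.000385·1690) ≈ 0.522.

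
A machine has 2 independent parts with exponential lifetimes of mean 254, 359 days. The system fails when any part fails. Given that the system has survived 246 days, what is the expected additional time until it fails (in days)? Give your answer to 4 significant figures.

148.8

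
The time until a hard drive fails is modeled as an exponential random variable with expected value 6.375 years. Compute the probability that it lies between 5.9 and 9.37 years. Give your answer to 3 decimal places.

The rate is λ = 1/6.375 = 0.156863 per year.
P(5.9 < X < 9.37) = e^(−λ·5.9) − e^(−λ·9.37) = 0.39634 − 0.22997 ≈ 0.166.

0.166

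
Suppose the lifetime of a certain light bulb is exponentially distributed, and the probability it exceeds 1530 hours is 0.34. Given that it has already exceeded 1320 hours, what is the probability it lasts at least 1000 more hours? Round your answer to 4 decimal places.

From e^(−λ·1530) = 0.34, λ = −ln(0.34)/1530 = 0.000705104.
Memoryless: P(X > 1320+1000 | X > 1320) = P(X > 1000) = e^(−0.000705104·1000) ≈ 0.4941.

0.4941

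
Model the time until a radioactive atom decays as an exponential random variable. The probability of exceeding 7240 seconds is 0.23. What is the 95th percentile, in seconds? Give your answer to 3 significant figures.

e^(−λ·7240) = 0.23 ⇒ λ = −ln(0.23)/7240 = 0.000202994.
95th percentile: 1 − e^(−λt) = 0.95, t = −ln(0.05)/λ = 14757.7 seconds.

14800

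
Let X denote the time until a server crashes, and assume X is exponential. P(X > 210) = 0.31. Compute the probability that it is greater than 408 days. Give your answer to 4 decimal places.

0.1028

e^(−λ·210) = 0.31 ⇒ λ = −ln(0.31)/210 = 0.00557706.
P(X > 408) = e^(−0.00557706·408) = e^(−2.2754) ≈ 0.1028.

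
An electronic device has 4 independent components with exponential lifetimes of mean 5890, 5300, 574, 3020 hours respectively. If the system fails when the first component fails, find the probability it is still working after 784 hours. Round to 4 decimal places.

0.1486

The first failure time is exponential with rate Σλ_i = 1/5890 + 1/5300 + 1/574 + 1/3020 = 0.00243174 per hour.
P(min > 784) = e^(−0.00243174·784) = e^(−1.9065) ≈ 0.1486.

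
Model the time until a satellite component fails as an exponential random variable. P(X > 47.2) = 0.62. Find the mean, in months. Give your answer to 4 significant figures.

e^(−λ·47.2) = 0.62 ⇒ λ = −ln(0.62)/47.2 = 0.0101279.
Mean = 1/λ = 98.7374 months.

98.74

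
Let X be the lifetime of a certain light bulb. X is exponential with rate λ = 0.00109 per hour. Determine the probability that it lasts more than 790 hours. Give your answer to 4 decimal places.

0.4227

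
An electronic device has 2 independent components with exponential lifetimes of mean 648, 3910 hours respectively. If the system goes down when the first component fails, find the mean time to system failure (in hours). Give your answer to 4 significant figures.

The first failure time is exponential with rate Σλ_i = 1/648 + 1/3910 = 0.00179896 per hour.
E[min] = 1/Σλ = 1/0.00179896 = 555.875 hours.

555.9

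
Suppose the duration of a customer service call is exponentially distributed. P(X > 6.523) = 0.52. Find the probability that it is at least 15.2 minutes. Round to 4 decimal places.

0.2179

e^(−λ·6.523) = 0.52 ⇒ λ = −ln(0.52)/6.523 = 0.100249.
P(X > 15.2) = e^(−0.100249·15.2) = e^(−1.5238) ≈ 0.2179.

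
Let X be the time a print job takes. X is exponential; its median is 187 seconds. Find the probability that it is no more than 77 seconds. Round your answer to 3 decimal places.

For an exponential, median = ln(2)/λ, so λ = ln 2 / 187 = 0.00370667 per second.
P(X ≤ 77) = 1 − e^(−λ·77) = 1 − e^(−0.28541) ≈ 0.248.

0.248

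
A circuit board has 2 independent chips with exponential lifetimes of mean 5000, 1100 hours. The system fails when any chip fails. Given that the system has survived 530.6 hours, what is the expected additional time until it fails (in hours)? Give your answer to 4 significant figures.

901.6

First-failure rate Σλ = 1/5000 + 1/1100 = 0.00110909.
By memorylessness the expected residual is 1/Σλ = 901.639 hours, regardless of the 530.6 already elapsed.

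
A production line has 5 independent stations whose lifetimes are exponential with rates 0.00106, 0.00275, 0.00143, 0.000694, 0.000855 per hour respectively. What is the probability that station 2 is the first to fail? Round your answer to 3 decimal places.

0.405

The time to first failure is exponential with rate Σλ = 0.00106 + 0.00275 + 0.00143 + 0.000694 + 0.000855 = 0.006789.
P(station 2 first) = λ_2/Σλ = 0.00275/0.006789 ≈ 0.405.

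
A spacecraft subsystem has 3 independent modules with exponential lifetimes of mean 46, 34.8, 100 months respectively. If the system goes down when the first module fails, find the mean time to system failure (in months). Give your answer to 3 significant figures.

16.5

The first failure time is exponential with rate Σλ_i = 1/46 + 1/34.8 + 1/100 = 0.0604748 per month.
E[min] = 1/Σλ = 1/0.0604748 = 16.5358 months.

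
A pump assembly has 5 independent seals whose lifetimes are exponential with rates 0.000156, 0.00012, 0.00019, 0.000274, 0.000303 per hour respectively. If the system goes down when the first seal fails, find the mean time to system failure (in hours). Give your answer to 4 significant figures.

958.8

The time to first failure is exponential with rate Σλ = 0.000156 + 0.00012 + 0.00019 + 0.000274 + 0.000303 = 0.001043.
E[min] = 1/Σλ = 1/0.001043 = 958.773 hours.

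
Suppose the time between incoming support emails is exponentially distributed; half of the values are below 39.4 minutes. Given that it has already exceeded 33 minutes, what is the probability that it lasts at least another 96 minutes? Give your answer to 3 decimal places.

For an exponential, median = ln(2)/λ, so λ = ln 2 / 39.4 = 0.0175926 per minute.
P(X > s+t | X > s) = e^(−λ(s+t))/e^(−λs) = e^(−λt), independent of s = 33.
P(X > 96) = e^(−1.6889) ≈ 0.185.

0.185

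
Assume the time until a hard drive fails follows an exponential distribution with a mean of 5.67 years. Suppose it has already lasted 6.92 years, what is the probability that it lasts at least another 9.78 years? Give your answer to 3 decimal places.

0.178

The rate is λ = 1/5.67 = 0.176367 per year.
By the memoryless property, P(X > 6.92+9.78 | X > 6.92) = P(X > 9.78).
P(X > 9.78) = e^(−1.7249) ≈ 0.178.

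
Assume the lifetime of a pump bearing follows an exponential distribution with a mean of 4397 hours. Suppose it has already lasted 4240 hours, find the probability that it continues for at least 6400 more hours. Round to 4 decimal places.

0.2333

The rate is λ = 1/4397 = 0.000227428 per hour.
P(X > s+t | X > s) = e^(−λ(s+t))/e^(−λs) = e^(−λt), independent of s = 4240.
P(X > 6400) = e^(−1.4555) ≈ 0.2333.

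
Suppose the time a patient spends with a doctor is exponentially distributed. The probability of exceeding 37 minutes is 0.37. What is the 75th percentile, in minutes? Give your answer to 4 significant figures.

51.59

e^(−λ·37) = 0.37 ⇒ λ = −ln(0.37)/37 = 0.0268717.
75th percentile: 1 − e^(−λt) = 0.75, t = −ln(0.25)/λ = 51.5894 minutes.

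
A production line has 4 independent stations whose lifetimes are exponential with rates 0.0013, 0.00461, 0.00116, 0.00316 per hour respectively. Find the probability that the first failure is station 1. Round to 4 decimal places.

0.1271

The time to first failure is exponential with rate Σλ = 0.0013 + 0.00461 + 0.00116 + 0.00316 = 0.01023.
P(station 1 first) = λ_1/Σλ = 0.0013/0.01023 ≈ 0.1271.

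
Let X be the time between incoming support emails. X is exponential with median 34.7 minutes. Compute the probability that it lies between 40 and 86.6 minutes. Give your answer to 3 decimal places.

0.272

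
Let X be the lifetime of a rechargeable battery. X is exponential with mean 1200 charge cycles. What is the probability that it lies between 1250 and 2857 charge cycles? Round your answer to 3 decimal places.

0.260

The rate is λ = 1/1200 = 0.000833333 per charge cycle.
P(1250 < X < 2857) = e^(−λ·1250) − e^(−λ·2857) = 0.35287 − 0.09247 ≈ 0.260.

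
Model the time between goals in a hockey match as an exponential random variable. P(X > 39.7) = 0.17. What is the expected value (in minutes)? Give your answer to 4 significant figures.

22.40

e^(−λ·39.7) = 0.17 ⇒ λ = −ln(0.17)/39.7 = 0.0446337.
Mean = 1/λ = 22.4046 minutes.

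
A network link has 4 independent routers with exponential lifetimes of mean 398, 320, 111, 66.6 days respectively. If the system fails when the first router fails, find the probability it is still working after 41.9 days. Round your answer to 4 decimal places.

The first failure time is exponential with rate Σλ_i = 1/398 + 1/320 + 1/111 + 1/66.6 = 0.0296616 per day.
P(min > 41.9) = e^(−0.0296616·41.9) = e^(−1.2428) ≈ 0.2886.

0.2886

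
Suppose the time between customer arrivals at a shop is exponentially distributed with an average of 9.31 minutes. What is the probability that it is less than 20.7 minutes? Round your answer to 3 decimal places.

0.892

The rate is λ = 1/9.31 = 0.107411 per minute.
P(X ≤ 20.7) = 1 − e^(−λ·20.7) = 1 − e^(−2.2234) ≈ 0.892.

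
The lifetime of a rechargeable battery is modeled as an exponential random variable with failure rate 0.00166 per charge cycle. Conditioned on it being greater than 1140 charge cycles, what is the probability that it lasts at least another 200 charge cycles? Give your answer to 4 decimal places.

0.7175

The exponential is memoryless, so the remaining time is again Exp(λ): the condition X > 1140 is irrelevant.
P(X > 200) = e^(−0.332) ≈ 0.7175.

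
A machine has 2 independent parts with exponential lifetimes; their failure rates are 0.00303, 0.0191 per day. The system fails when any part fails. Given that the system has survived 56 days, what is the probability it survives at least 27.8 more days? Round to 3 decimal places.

0.541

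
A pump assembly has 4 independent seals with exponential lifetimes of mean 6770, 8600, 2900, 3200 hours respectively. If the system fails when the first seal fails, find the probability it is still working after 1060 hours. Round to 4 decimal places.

The first failure time is exponential with rate Σλ_i = 1/6770 + 1/8600 + 1/2900 + 1/3200 = 0.000921317 per hour.
P(min > 1060) = e^(−0.000921317·1060) = e^(−0.9766) ≈ 0.3766.

0.3766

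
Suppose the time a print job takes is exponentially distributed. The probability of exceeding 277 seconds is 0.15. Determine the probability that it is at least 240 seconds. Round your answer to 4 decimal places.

0.1933

e^(−λ·277) = 0.15 ⇒ λ = −ln(0.15)/277 = 0.00684881.
P(X > 240) = e^(−0.00684881·240) = e^(−1.6437) ≈ 0.1933.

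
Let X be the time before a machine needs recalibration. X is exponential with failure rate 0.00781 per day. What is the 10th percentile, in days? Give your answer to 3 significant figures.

Set 1 − e^(−λt) = 0.1, so t = −ln(0.9)/λ = 0.10536/0.00781 ≈ 13.4905 days.

13.5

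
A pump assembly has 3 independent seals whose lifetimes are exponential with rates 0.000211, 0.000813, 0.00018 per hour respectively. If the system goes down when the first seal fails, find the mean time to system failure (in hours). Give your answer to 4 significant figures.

830.6

The time to first failure is exponential with rate Σλ = 0.000211 + 0.000813 + 0.00018 = 0.001204.
E[min] = 1/Σλ = 1/0.001204 = 830.565 hours.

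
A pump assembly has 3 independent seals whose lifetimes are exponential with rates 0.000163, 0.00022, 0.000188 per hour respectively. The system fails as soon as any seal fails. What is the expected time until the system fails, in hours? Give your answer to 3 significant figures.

1750

The time to first failure is exponential with rate Σλ = 0.000163 + 0.00022 + 0.000188 = 0.000571.
E[min] = 1/Σλ = 1/0.000571 = 1751.31 hours.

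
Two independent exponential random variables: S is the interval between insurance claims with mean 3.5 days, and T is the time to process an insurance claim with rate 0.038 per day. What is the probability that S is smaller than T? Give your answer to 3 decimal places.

0.883

λ_1 = 1/3.5 = 0.285714, λ_2 = 0.038.
For independent exponentials, P(S < T) = λ_1/(λ_1+λ_2) = 0.285714/0.323714 ≈ 0.883.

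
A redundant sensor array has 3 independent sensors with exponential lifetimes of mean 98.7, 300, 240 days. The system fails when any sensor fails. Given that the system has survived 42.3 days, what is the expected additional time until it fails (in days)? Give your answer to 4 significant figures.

56.72

First-failure rate Σλ = 1/98.7 + 1/300 + 1/240 = 0.0176317.
By memorylessness the expected residual is 1/Σλ = 56.716 days, regardless of the 42.3 already elapsed.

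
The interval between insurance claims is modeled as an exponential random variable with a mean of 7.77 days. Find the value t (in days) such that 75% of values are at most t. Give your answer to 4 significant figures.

The rate is λ = 1/7.77 = 0.1287 per day.
Set 1 − e^(−λt) = 0.75, so t = −ln(0.25)/λ = 1.3863/0.1287 ≈ 10.7715 days.

10.77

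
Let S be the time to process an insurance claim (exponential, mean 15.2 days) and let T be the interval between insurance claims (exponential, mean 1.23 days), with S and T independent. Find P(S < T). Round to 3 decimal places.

0.075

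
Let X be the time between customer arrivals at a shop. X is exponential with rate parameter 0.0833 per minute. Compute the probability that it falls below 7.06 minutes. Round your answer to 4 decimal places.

0.4446

P(X ≤ 7.06) = 1 − e^(−λ·7.06) = 1 − e^(−0.5881) ≈ 0.4446.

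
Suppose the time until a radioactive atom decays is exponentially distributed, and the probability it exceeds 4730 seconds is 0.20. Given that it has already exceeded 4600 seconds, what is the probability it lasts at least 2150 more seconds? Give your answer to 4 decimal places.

0.4812

From e^(−λ·4730) = 0.20, λ = −ln(0.20)/4730 = 0.000340262.
Memoryless: P(X > 4600+2150 | X > 4600) = P(X > 2150) = e^(−0.000340262·2150) ≈ 0.4812.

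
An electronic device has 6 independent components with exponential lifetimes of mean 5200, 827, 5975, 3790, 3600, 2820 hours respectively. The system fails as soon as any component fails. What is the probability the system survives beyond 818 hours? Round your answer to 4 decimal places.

0.1331

The first failure time is exponential with rate Σλ_i = 1/5200 + 1/827 + 1/5975 + 1/3790 + 1/3600 + 1/2820 = 0.0024651 per hour.
P(min > 818) = e^(−0.0024651·818) = e^(−2.0165) ≈ 0.1331.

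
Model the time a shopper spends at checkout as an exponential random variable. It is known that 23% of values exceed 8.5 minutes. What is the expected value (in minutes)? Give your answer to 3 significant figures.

5.78

e^(−λ·8.5) = 0.23 ⇒ λ = −ln(0.23)/8.5 = 0.172903.
Mean = 1/λ = 5.78359 minutes.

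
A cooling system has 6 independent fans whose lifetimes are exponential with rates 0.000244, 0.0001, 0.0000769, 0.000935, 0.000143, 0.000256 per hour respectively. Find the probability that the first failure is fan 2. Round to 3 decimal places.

0.057

The time to first failure is exponential with rate Σλ = 0.000244 + 0.0001 + 0.0000769 + 0.000935 + 0.000143 + 0.000256 = 0.0017549.
P(fan 2 first) = λ_2/Σλ = 0.0001/0.0017549 ≈ 0.057.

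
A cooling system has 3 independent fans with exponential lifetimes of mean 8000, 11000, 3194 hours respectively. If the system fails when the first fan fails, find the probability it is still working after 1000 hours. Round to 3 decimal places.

0.589

The first failure time is exponential with rate Σλ_i = 1/8000 + 1/11000 + 1/3194 = 0.000528996 per hour.
P(min > 1000) = e^(−0.000528996·1000) = e^(−0.529) ≈ 0.589.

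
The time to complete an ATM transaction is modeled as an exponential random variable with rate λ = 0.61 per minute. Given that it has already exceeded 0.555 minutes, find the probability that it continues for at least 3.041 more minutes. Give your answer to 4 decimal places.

0.1565

By the memoryless property, P(X > 0.555+3.041 | X > 0.555) = P(X > 3.041).
P(X > 3.041) = e^(−1.855) ≈ 0.1565.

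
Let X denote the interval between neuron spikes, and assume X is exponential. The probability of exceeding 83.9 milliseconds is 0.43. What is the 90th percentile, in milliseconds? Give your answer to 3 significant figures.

229

e^(−λ·83.9) = 0.43 ⇒ λ = −ln(0.43)/83.9 = 0.0100592.
90th percentile: 1 − e^(−λt) = 0.9, t = −ln(0.1)/λ = 228.903 milliseconds.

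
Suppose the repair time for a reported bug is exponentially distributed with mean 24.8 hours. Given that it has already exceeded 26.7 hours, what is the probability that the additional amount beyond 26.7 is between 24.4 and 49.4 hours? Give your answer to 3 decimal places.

The rate is λ = 1/24.8 = 0.0403226 per hour.
Memoryless: the residual past 26.7 is again Exp(λ).
P(24.4 < residual < 49.4) = e^(−λ·24.4) − e^(−λ·49.4) = 0.37386 − 0.13643 ≈ 0.237.

0.237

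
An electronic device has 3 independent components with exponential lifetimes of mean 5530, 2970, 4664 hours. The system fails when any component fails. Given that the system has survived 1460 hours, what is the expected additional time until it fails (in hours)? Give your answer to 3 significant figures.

First-failure rate Σλ = 1/5530 + 1/2970 + 1/4664 = 0.00073194.
By memorylessness the expected residual is 1/Σλ = 1366.23 hours, regardless of the 1460 already elapsed.

1370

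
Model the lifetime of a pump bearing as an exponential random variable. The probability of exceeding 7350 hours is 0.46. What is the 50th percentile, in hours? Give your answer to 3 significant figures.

6560

e^(−λ·7350) = 0.46 ⇒ λ = −ln(0.46)/7350 = 0.00010565.
50th percentile: 1 − e^(−λt) = 0.5, t = −ln(0.5)/λ = 6560.78 hours.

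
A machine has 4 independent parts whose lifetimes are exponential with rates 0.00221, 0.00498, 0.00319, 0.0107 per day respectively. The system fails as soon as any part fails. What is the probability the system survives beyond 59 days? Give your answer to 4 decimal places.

The time to first failure is exponential with rate Σλ = 0.00221 + 0.00498 + 0.00319 + 0.0107 = 0.02108.
P(min > 59) = e^(−0.02108·59) = e^(−1.2437) ≈ 0.2883.

0.2883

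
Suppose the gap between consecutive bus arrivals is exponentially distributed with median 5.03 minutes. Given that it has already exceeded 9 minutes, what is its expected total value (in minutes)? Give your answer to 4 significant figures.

For an exponential, median = ln(2)/λ, so λ = ln 2 / 5.03 = 0.137803 per minute.
By memorylessness, E[X | X > 9] = 9 + 1/λ = 9 + 7.25676 = 16.2568 minutes.

16.26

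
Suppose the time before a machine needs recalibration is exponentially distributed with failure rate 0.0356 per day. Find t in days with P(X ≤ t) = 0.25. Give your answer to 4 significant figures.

8.081

Set 1 − e^(−λt) = 0.25, so t = −ln(0.75)/λ = 0.28768/0.0356 ≈ 8.08096 days.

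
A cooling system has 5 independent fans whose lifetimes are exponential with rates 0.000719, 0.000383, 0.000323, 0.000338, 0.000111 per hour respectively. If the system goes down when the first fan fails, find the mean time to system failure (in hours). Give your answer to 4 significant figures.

533.6

The time to first failure is exponential with rate Σλ = 0.000719 + 0.000383 + 0.000323 + 0.000338 + 0.000111 = 0.001874.
E[min] = 1/Σλ = 1/0.001874 = 533.618 hours.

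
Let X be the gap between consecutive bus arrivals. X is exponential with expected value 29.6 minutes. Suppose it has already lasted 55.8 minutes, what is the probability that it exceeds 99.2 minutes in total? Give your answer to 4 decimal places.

0.2308

The rate is λ = 1/29.6 = 0.0337838 per minute.
The exponential is memoryless, so the remaining time is again Exp(λ): the condition X > 55.8 is irrelevant.
P(X > 43.4) = e^(−1.4662) ≈ 0.2308.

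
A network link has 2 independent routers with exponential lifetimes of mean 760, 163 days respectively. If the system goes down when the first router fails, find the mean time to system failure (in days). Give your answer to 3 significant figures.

The first failure time is exponential with rate Σλ_i = 1/760 + 1/163 = 0.00745076 per day.
E[min] = 1/Σλ = 1/0.00745076 = 134.215 days.

134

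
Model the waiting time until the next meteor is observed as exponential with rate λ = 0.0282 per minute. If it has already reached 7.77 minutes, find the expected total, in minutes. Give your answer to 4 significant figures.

43.23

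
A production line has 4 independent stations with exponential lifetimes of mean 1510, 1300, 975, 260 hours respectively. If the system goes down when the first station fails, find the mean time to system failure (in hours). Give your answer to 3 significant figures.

The first failure time is exponential with rate Σλ_i = 1/1510 + 1/1300 + 1/975 + 1/260 = 0.00630328 per hour.
E[min] = 1/Σλ = 1/0.00630328 = 158.648 hours.

159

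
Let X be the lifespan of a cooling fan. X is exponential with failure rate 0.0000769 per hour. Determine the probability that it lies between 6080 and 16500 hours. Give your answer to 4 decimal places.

P(6080 < X < 16500) = e^(−λ·6080) − e^(−λ·16500) = 0.62653 − 0.28115 ≈ 0.3454.

0.3454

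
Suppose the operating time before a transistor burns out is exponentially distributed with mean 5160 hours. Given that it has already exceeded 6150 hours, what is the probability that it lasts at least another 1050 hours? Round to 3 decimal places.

0.816

The rate is λ = 1/5160 = 0.000193798 per hour.
P(X > s+t | X > s) = e^(−λ(s+t))/e^(−λs) = e^(−λt), independent of s = 6150.
P(X > 1050) = e^(−0.20349) ≈ 0.816.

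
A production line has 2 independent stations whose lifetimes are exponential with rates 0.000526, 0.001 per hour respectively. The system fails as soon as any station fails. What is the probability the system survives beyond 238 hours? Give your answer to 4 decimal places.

0.6955

The time to first failure is exponential with rate Σλ = 0.000526 + 0.001 = 0.001526.
P(min > 238) = e^(−0.001526·238) = e^(−0.36319) ≈ 0.6955.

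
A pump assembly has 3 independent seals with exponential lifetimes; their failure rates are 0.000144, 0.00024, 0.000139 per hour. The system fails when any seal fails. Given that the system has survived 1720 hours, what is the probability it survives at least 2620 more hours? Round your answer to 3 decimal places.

0.254

Time to first failure ~ Exp(Σλ) with Σλ = 0.000523.
By memorylessness, P(T > 1720+2620 | T > 1720) = P(T > 2620) = e^(−0.000523·2620) ≈ 0.254.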